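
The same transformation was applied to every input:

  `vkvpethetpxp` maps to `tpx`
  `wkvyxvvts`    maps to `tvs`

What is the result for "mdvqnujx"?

nxj

In each case the input is transformed by: swap each adjacent pair of characters (1↔2, 3↔4, ...), then keep only the last 3 characters.
Applying both steps to "mdvqnujx": "dmqvunxj", then "nxj".
(Check on "wkvyxvvts": → "kwyvvxtvs" → "tvs" ✓)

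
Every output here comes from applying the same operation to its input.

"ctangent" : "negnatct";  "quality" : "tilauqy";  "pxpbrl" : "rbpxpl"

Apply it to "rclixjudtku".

The transformation: reverse the string, then move the first character to the end.
Applying that to "rclixjudtku" gives "ktdujxilcru".

ktdujxilcru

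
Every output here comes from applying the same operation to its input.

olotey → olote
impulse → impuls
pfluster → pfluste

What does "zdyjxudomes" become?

The rule is to delete the last character.
For "zdyjxudomes" the result is "zdyjxudome".

zdyjxudome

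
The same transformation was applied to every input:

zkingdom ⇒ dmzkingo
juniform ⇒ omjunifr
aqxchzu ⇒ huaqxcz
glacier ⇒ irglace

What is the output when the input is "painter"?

trpaine

The pattern: move the last 2 characters to the front (rotate right by 2), then swap the first and last characters.
For "painter", step one produces "erpaint"; step two turns that into "trpaine".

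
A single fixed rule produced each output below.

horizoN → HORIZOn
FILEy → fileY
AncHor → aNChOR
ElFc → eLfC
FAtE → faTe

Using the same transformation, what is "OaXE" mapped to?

Looking at the pairs, the operation is to flip the case of every letter.
Doing the same to "OaXE": "oAxe".

oAxe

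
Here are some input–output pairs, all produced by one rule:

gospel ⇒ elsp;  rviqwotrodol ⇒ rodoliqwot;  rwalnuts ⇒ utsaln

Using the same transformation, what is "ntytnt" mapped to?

The rule is to delete the first 2 characters, then swap the front and back halves of the string.
Applying both steps to "ntytnt": "ytnt", then "ntyt".

ntyt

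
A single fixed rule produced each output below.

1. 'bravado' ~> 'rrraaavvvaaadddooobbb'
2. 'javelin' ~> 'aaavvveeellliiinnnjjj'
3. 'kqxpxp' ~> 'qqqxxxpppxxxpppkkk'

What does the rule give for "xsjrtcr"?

sssjjjrrrtttcccrrrxxx

What's happening: repeat every character 3 times, then move the first 3 characters to the end (rotate left by 3).
Working it through for "xsjrtcr": intermediate "xxxsssjjjrrrtttcccrrr", final "sssjjjrrrtttcccrrrxxx".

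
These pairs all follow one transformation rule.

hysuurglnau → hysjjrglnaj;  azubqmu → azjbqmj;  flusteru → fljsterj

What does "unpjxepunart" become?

The transformation: replace every "u" with "j".
"unpjxepunart" → "jnpjxepjnart".

jnpjxepjnart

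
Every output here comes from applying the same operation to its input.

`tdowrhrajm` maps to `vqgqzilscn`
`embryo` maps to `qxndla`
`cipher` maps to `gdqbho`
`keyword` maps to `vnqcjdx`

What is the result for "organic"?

Rule — move the first 3 characters to the end (rotate left by 3), then shift every letter 1 place backward in the alphabet (wrapping around).
Starting from "organic": after the first operation, "anicorg"; after the second, "zmhbnqf".

zmhbnqf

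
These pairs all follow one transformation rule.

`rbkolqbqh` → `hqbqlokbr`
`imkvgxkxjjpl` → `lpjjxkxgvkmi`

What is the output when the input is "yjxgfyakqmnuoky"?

ykounmqkayfgxjy

The transformation: reverse the string.
For "yjxgfyakqmnuoky" the result is "ykounmqkayfgxjy".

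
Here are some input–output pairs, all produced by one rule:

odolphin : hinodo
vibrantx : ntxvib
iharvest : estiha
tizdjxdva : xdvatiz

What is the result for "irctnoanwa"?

oanwairc

The pattern: move the first 3 characters to the end (rotate left by 3), then delete the first 2 characters.
For "irctnoanwa", step one produces "tnoanwairc"; step two turns that into "oanwairc".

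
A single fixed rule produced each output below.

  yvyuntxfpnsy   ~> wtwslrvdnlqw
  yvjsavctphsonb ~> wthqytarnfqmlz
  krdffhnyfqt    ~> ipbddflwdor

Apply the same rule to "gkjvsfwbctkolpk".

What's happening: shift every letter 2 places backward in the alphabet (wrapping around).
Doing the same to "gkjvsfwbctkolpk": "eihtqduzarimjni".

eihtqduzarimjni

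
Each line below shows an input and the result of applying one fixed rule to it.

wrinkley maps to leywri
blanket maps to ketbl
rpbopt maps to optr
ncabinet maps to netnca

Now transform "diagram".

ramdi

Rule — move the last 3 characters to the front (rotate right by 3), then delete the last 2 characters.
So "diagram" becomes "ramdi".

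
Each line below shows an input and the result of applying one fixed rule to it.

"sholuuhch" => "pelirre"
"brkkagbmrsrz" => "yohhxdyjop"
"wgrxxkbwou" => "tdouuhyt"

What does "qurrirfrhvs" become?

The pattern: delete the last 2 characters, then shift every letter 3 places backward in the alphabet (wrapping around).
On "qurrirfrhvs": the first step gives "qurrirfrh", and the second then gives "nroofocoe".

nroofocoe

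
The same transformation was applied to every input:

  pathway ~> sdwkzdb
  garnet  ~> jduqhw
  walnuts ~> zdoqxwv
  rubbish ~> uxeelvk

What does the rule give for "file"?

iloh

In each case the input is transformed by: shift every letter 3 places forward in the alphabet (wrapping around).
Doing the same to "file": "iloh".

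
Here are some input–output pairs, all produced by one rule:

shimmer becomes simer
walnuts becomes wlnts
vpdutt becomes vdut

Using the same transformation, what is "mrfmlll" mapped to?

In each case the input is transformed by: double every character, then keep one character in every 3, starting at position 2 (positions 2nd, 5th, 8th, ...).
For "mrfmlll", step one produces "mmrrffmmllllll"; step two turns that into "mfmll".

mfmll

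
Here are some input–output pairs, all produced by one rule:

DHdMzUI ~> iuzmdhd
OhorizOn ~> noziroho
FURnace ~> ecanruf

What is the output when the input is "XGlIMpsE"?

espmilgx

The rule is to reverse the string, then convert every letter to lowercase.
Working it through for "XGlIMpsE": intermediate "EspMIlGX", final "espmilgx".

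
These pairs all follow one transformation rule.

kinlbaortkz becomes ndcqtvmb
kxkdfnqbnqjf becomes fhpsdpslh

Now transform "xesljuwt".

Rule — shift every letter 2 places forward in the alphabet (wrapping around), then delete the first 3 characters.
Starting from "xesljuwt": after the first operation, "zgunlwyv"; after the second, "nlwyv".

nlwyv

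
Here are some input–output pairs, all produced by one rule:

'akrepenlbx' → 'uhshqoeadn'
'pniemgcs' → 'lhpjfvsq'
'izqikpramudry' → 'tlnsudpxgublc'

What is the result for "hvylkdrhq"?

Rule — shift every letter 3 places forward in the alphabet (wrapping around), then move the first 2 characters to the end (rotate left by 2).
On "hvylkdrhq" that produces "bonguktky".

bonguktky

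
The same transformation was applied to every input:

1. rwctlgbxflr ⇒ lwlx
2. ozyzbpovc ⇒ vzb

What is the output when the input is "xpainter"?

The rule is to move the last 3 characters to the front (rotate right by 3), then keep one character in every 3, starting at position 2 (positions 2nd, 5th, 8th, ...).
For "xpainter", step one produces "terxpain"; step two turns that into "epn".

epn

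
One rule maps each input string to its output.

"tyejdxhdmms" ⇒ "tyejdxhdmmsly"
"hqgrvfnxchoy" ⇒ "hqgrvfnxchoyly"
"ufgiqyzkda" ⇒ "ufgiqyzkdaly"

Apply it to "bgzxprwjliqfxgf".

The rule is to append "ly".
For "bgzxprwjliqfxgf" the result is "bgzxprwjliqfxgfly".

bgzxprwjliqfxgfly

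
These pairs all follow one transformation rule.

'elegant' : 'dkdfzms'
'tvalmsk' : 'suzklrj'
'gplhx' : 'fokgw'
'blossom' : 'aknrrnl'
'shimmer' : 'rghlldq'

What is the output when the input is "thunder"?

sgtmcdq

The transformation: shift every letter 1 place backward in the alphabet (wrapping around).
So "thunder" becomes "sgtmcdq".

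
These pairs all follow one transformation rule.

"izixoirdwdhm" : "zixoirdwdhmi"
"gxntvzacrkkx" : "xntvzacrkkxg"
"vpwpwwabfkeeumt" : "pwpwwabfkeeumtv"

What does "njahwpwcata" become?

The rule is to move the first character to the end.
"njahwpwcata" → "jahwpwcatan".

jahwpwcatan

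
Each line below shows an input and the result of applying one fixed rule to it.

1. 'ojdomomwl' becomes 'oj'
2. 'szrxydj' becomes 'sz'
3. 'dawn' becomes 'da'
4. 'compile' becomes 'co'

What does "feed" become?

Looking at the pairs, the operation is to keep only the first 2 characters.
So "feed" becomes "fe".

fe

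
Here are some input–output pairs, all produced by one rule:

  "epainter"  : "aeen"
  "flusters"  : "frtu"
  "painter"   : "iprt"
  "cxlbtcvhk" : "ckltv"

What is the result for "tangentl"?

Rule — keep every other character starting from the first (positions 1st, 3rd, 5th, ...), then sort the characters into alphabetical order.
On "tangentl": the first step gives "tnet", and the second then gives "entt".

entt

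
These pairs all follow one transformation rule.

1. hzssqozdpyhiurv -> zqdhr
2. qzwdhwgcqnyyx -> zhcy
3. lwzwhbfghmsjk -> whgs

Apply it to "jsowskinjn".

Each output is the input with this applied: keep one character in every 3, starting at position 2 (positions 2nd, 5th, 8th, ...).
For "jsowskinjn" the result is "ssn".

ssn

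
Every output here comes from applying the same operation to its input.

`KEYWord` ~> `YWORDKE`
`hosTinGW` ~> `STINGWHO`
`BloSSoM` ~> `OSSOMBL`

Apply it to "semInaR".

MINARSE

Each output is the input with this applied: move the first 2 characters to the end (rotate left by 2), then convert every letter to uppercase.
"semInaR" → "mInaRse" → "MINARSE".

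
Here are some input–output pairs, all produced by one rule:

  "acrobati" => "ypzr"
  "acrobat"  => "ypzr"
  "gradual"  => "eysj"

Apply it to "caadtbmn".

ayrk

What's happening: shift every letter 2 places backward in the alphabet (wrapping around), then keep every other character starting from the first (positions 1st, 3rd, 5th, ...).
"caadtbmn" → "ayybrzkl" → "ayrk".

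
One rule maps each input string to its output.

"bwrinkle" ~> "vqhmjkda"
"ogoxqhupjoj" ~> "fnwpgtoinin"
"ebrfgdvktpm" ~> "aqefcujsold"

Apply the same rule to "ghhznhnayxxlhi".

The transformation: shift every letter 1 place backward in the alphabet (wrapping around), then move the first character to the end.
Applying that to "ghhznhnayxxlhi" gives "ggymgmzxwwkghf".

ggymgmzxwwkghf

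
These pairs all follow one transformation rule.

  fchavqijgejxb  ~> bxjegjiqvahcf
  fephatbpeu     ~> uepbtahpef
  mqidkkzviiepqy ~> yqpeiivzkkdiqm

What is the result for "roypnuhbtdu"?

Each output is the input with this applied: reverse the string.
For "roypnuhbtdu" the result is "udtbhunpyor".

udtbhunpyor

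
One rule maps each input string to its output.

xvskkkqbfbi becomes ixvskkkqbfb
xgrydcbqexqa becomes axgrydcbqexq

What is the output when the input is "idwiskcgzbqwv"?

The pattern: move the last character to the front.
On "idwiskcgzbqwv" that produces "vidwiskcgzbqw".

vidwiskcgzbqw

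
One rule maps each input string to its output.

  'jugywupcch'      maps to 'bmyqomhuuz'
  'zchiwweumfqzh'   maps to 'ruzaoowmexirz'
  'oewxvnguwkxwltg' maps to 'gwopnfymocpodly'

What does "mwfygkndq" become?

eoxqycfvi

Looking at the pairs, the operation is to shift every letter 8 places backward in the alphabet (wrapping around).
So "mwfygkndq" becomes "eoxqycfvi".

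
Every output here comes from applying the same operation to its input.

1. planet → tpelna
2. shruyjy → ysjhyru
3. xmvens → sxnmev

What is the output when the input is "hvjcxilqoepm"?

Looking at the pairs, the operation is to take characters alternately from the front and the back (1st, last, 2nd, 2nd-last, ...), then swap each adjacent pair of characters (1↔2, 3↔4, ...).
"hvjcxilqoepm" → "hmvpjecoxqil" → "mhpvejocqxli".

mhpvejocqxli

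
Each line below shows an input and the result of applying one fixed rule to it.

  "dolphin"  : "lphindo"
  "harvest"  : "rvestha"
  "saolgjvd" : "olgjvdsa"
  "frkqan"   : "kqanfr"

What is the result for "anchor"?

choran

Looking at the pairs, the operation is to move the first 2 characters to the end (rotate left by 2).
"anchor" → "choran".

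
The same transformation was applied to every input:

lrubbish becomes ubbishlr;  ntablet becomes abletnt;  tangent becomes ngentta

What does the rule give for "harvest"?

The pattern: move the first 2 characters to the end (rotate left by 2).
"harvest" → "rvestha".

rvestha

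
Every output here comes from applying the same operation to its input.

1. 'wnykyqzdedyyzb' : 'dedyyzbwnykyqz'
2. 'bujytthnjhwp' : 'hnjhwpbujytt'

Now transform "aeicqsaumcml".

Each output is the input with this applied: swap the front and back halves of the string.
For "aeicqsaumcml" the result is "aumcmlaeicqs".

aumcmlaeicqs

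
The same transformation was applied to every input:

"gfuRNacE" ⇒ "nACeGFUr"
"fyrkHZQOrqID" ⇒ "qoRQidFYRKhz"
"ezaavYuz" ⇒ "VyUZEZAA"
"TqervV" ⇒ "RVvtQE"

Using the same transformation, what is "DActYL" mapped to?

What's happening: swap the front and back halves of the string, then flip the case of every letter.
On "DActYL": the first step gives "tYLDAc", and the second then gives "TyldaC".

TyldaC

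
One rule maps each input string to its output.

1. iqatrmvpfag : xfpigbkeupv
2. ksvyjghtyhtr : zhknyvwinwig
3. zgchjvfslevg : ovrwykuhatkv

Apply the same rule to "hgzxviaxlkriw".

In each case the input is transformed by: shift every letter 11 places backward in the alphabet (wrapping around).
"hgzxviaxlkriw" → "wvomkxpmazgxl".

wvomkxpmazgxl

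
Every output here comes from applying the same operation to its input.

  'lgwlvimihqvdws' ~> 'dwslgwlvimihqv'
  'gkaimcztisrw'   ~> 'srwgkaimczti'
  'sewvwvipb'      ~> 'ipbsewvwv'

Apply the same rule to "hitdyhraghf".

ghfhitdyhra

The rule is to move the last 3 characters to the front (rotate right by 3).
Doing the same to "hitdyhraghf": "ghfhitdyhra".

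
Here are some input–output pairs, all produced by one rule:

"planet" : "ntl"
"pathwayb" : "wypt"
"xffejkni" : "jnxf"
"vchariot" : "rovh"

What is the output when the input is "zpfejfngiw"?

fgwpe

What's happening: swap the front and back halves of the string, then keep every other character starting from the first (positions 1st, 3rd, 5th, ...).
Starting from "zpfejfngiw": after the first operation, "fngiwzpfej"; after the second, "fgwpe".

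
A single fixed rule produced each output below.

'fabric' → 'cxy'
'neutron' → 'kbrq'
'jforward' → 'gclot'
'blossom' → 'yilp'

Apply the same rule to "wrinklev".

The pattern: shift every letter 3 places backward in the alphabet (wrapping around), then delete the last 3 characters.
Working it through for "wrinklev": intermediate "tofkhibs", final "tofkh".
(Check on "fabric": → "cxyofz" → "cxy" ✓)

tofkh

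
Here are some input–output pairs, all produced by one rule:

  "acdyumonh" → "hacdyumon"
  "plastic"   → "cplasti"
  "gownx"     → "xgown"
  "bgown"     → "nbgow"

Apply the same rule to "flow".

The pattern: move the last character to the front.
So "flow" becomes "wflo".

wflo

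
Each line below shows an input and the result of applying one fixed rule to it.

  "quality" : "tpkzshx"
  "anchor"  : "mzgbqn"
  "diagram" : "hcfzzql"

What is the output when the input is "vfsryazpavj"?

In each case the input is transformed by: swap each adjacent pair of characters (1↔2, 3↔4, ...), then shift every letter 1 place backward in the alphabet (wrapping around).
Applying both steps to "vfsryazpavj": "fvrsaypzvaj", then "euqrzxoyuzi".

euqrzxoyuzi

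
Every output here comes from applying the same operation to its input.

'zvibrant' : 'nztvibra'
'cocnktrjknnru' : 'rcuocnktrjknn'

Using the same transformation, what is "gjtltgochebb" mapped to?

bgbjtltgoche

What's happening: swap the first and last characters, then move the last 2 characters to the front (rotate right by 2).
Starting from "gjtltgochebb": after the first operation, "bjtltgochebg"; after the second, "bgbjtltgoche".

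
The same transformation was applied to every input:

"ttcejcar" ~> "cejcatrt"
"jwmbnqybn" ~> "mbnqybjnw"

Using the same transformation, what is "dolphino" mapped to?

lphindoo

In each case the input is transformed by: swap the first and last characters, then move the first 2 characters to the end (rotate left by 2).
On "dolphino": the first step gives "oolphind", and the second then gives "lphindoo".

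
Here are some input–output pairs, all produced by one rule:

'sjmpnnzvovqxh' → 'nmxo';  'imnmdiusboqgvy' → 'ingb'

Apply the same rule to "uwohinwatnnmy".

nomt

Each output is the input with this applied: keep one character in every 3, starting at position 3 (positions 3rd, 6th, 9th, ...), then swap each adjacent pair of characters (1↔2, 3↔4, ...).
Working it through for "uwohinwatnnmy": intermediate "ontm", final "nomt".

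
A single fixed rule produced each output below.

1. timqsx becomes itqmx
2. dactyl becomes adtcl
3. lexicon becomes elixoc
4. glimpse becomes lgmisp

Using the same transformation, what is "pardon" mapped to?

In each case the input is transformed by: swap each adjacent pair of characters (1↔2, 3↔4, ...), then delete the last character.
Doing the same to "pardon": "apdrn".

apdrn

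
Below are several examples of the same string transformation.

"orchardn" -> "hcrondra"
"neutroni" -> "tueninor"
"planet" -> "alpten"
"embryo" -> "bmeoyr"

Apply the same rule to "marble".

ramelb

Looking at the pairs, the operation is to swap the front and back halves of the string, then reverse the string.
Starting from "marble": after the first operation, "blemar"; after the second, "ramelb".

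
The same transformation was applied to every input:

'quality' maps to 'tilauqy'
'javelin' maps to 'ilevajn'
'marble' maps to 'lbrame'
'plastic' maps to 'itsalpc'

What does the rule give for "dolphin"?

ihplodn

The transformation: move the last character to the front, then reverse the string.
Starting from "dolphin": after the first operation, "ndolphi"; after the second, "ihplodn".
(Check on "plastic": → "cplasti" → "itsalpc" ✓)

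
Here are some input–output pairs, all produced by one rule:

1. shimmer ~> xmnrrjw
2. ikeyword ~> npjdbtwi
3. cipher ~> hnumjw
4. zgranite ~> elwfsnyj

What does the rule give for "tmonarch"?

The transformation: shift every letter 5 places forward in the alphabet (wrapping around).
Applying that to "tmonarch" gives "yrtsfwhm".

yrtsfwhm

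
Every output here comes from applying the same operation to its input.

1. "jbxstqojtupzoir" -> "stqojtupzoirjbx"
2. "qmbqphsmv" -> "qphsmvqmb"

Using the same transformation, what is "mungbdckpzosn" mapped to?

gbdckpzosnmun

In each case the input is transformed by: move the first 3 characters to the end (rotate left by 3).
For "mungbdckpzosn" the result is "gbdckpzosnmun".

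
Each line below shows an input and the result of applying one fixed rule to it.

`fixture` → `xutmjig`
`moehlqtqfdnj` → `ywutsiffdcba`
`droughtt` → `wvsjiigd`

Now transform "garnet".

What's happening: shift every letter 11 places backward in the alphabet (wrapping around), then sort the characters into reverse alphabetical order.
"garnet" → "vpgcti" → "vtpigc".

vtpigc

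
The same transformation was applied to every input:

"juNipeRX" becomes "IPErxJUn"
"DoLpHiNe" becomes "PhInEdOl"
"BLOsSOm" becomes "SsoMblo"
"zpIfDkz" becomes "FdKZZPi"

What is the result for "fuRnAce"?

NaCEFUr

The pattern: flip the case of every letter, then move the first 3 characters to the end (rotate left by 3).
On "fuRnAce": the first step gives "FUrNaCE", and the second then gives "NaCEFUr".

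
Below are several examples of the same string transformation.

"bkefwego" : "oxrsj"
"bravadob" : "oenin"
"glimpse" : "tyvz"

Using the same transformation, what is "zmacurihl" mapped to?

Rule — delete the last 3 characters, then shift every letter 13 places forward in the alphabet (wrapping around) — i.e. ROT13.
For "zmacurihl" the result is "mznphe".

mznphe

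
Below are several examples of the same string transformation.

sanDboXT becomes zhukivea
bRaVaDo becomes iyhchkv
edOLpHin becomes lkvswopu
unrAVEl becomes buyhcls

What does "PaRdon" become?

whykvu

The transformation: shift every letter 7 places forward in the alphabet (wrapping around), then convert every letter to lowercase.
"PaRdon" → "WhYkvu" → "whykvu".
(Check on "bRaVaDo": → "iYhChKv" → "iyhchkv" ✓)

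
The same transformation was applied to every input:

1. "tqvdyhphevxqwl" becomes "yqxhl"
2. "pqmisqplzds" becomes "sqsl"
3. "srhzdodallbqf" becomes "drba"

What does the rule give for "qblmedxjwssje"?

In each case the input is transformed by: keep one character in every 3, starting at position 2 (positions 2nd, 5th, 8th, ...), then swap each adjacent pair of characters (1↔2, 3↔4, ...).
For "qblmedxjwssje", step one produces "bejs"; step two turns that into "ebsj".
(Check on "srhzdodallbqf": → "rdab" → "drba" ✓)

ebsj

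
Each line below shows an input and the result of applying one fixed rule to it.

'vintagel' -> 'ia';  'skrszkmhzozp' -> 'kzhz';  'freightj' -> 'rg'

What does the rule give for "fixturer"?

Looking at the pairs, the operation is to delete the last character, then keep one character in every 3, starting at position 2 (positions 2nd, 5th, 8th, ...).
Applying both steps to "fixturer": "fixture", then "iu".

iu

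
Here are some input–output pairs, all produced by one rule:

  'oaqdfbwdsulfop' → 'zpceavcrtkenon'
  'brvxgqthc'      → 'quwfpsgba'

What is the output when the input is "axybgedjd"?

wxafdcicz

The pattern: shift every letter 1 place backward in the alphabet (wrapping around), then move the first character to the end.
Applying that to "axybgedjd" gives "wxafdcicz".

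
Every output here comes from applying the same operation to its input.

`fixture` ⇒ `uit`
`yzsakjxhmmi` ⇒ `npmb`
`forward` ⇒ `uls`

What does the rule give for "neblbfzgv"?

The rule is to keep one character in every 3, starting at position 1 (positions 1st, 4th, 7th, ...), then shift every letter 11 places backward in the alphabet (wrapping around).
On "neblbfzgv": the first step gives "nlz", and the second then gives "cao".
(Check on "forward": → "fwd" → "uls" ✓)

cao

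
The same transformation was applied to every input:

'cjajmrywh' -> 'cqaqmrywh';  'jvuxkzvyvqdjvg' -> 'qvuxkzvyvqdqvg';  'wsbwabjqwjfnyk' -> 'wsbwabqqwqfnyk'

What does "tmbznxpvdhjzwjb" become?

tmbznxpvdhqzwqb

Looking at the pairs, the operation is to replace every "j" with "q".
"tmbznxpvdhjzwjb" → "tmbznxpvdhqzwqb".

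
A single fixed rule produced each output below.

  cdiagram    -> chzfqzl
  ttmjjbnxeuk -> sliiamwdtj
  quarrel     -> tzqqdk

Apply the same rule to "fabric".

The rule is to shift every letter 1 place backward in the alphabet (wrapping around), then delete the first character.
On "fabric": the first step gives "ezaqhb", and the second then gives "zaqhb".

zaqhb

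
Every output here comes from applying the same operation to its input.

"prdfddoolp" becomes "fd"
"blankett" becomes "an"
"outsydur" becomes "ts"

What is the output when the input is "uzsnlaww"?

sn

The pattern: swap the front and back halves of the string, then keep only the last 2 characters.
For "uzsnlaww", step one produces "lawwuzsn"; step two turns that into "sn".
(Check on "blankett": → "kettblan" → "an" ✓)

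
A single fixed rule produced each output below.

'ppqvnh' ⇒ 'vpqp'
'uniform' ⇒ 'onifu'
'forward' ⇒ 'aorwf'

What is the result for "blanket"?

The pattern: delete the last 2 characters, then swap the first and last characters.
"blanket" → "blank" → "klanb".

klanb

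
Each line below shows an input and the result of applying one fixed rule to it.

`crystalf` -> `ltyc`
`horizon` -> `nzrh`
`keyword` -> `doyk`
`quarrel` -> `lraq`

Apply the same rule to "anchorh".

Looking at the pairs, the operation is to keep every other character starting from the first (positions 1st, 3rd, 5th, ...), then reverse the string.
On "anchorh": the first step gives "acoh", and the second then gives "hoca".

hoca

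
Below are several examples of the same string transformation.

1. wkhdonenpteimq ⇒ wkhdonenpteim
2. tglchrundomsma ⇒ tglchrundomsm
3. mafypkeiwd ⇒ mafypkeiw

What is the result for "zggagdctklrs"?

zggagdctklr

The transformation: delete the last character.
So "zggagdctklrs" becomes "zggagdctklr".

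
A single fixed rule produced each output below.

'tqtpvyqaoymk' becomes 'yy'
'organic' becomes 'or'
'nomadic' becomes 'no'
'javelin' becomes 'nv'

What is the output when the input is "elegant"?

nt

The pattern: sort the characters into alphabetical order, then keep only the last 2 characters.
For "elegant", step one produces "aeeglnt"; step two turns that into "nt".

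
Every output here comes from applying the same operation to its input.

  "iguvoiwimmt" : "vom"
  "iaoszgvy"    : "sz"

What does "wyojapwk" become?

ja

The pattern: swap each adjacent pair of characters (1↔2, 3↔4, ...), then keep one character in every 3, starting at position 3 (positions 3rd, 6th, 9th, ...).
Applying both steps to "wyojapwk": "ywjopakw", then "ja".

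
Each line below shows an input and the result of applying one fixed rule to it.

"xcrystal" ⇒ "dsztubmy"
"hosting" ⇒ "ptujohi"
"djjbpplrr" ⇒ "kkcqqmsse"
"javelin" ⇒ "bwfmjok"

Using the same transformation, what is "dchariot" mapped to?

The transformation: shift every letter 1 place forward in the alphabet (wrapping around), then move the first character to the end.
"dchariot" → "edibsjpu" → "dibsjpue".

dibsjpue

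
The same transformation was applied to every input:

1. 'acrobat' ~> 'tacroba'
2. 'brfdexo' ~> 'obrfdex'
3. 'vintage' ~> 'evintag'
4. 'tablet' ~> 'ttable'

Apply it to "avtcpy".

Looking at the pairs, the operation is to move the last character to the front.
For "avtcpy" the result is "yavtcp".

yavtcp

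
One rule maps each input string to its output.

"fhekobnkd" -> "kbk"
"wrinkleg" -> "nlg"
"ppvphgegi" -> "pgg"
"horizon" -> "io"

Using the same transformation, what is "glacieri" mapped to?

Each output is the input with this applied: delete the first 2 characters, then keep every other character starting from the second (positions 2nd, 4th, 6th, ...).
Applying that to "glacieri" gives "cei".

cei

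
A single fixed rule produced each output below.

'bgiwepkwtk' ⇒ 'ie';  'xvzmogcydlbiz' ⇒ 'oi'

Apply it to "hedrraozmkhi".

eaoi

Looking at the pairs, the operation is to keep only the vowels.
Doing the same to "hedrraozmkhi": "eaoi".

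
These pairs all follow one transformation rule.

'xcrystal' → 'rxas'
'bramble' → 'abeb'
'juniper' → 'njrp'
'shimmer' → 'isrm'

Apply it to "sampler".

In each case the input is transformed by: keep every other character starting from the first (positions 1st, 3rd, 5th, ...), then swap each adjacent pair of characters (1↔2, 3↔4, ...).
Working it through for "sampler": intermediate "smlr", final "msrl".

msrl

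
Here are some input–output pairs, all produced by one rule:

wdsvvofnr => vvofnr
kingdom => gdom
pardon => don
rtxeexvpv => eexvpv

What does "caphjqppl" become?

hjqppl

The transformation: delete the first 3 characters.
Applying that to "caphjqppl" gives "hjqppl".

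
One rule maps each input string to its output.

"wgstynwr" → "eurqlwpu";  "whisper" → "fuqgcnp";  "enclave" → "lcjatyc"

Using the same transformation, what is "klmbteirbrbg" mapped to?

jizkcrpgpzez

The transformation: shift every letter 2 places backward in the alphabet (wrapping around), then swap each adjacent pair of characters (1↔2, 3↔4, ...).
On "klmbteirbrbg": the first step gives "ijkzrcgpzpze", and the second then gives "jizkcrpgpzez".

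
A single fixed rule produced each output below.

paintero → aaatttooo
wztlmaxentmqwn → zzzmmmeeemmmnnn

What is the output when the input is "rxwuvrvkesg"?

xxxvvvkkkggg

In each case the input is transformed by: keep one character in every 3, starting at position 2 (positions 2nd, 5th, 8th, ...), then repeat every character 3 times.
Applying both steps to "rxwuvrvkesg": "xvkg", then "xxxvvvkkkggg".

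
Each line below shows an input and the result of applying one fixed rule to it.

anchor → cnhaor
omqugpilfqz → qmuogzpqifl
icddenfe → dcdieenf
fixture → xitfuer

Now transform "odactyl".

adcotly

Looking at the pairs, the operation is to move the first 2 characters to the end (rotate left by 2), then take characters alternately from the front and the back (1st, last, 2nd, 2nd-last, ...).
Applying that to "odactyl" gives "adcotly".
(Check on "omqugpilfqz": → "qugpilfqzom" → "qmuogzpqifl" ✓)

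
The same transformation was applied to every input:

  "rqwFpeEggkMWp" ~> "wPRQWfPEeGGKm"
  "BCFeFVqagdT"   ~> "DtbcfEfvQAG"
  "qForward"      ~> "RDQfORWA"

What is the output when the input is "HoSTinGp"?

In each case the input is transformed by: move the last 2 characters to the front (rotate right by 2), then flip the case of every letter.
"HoSTinGp" → "GpHoSTin" → "gPhOstIN".

gPhOstIN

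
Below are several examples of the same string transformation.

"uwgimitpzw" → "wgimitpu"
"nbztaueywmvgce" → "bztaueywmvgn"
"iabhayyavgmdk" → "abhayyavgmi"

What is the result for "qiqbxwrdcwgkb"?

Looking at the pairs, the operation is to delete the last 2 characters, then move the first character to the end.
On "qiqbxwrdcwgkb": the first step gives "qiqbxwrdcwg", and the second then gives "iqbxwrdcwgq".

iqbxwrdcwgq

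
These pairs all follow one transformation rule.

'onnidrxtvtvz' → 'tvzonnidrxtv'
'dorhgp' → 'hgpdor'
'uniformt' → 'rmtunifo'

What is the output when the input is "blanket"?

ketblan

Looking at the pairs, the operation is to move the last 3 characters to the front (rotate right by 3).
Doing the same to "blanket": "ketblan".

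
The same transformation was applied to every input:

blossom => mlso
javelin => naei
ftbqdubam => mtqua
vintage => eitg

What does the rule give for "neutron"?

neto

Each output is the input with this applied: move the last character to the front, then keep every other character starting from the first (positions 1st, 3rd, 5th, ...).
On "neutron" that produces "neto".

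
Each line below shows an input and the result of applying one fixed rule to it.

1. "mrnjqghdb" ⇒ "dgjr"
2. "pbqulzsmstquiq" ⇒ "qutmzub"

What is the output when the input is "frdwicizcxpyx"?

What's happening: keep every other character starting from the second (positions 2nd, 4th, 6th, ...), then reverse the string.
Working it through for "frdwicizcxpyx": intermediate "rwczxy", final "yxzcwr".

yxzcwr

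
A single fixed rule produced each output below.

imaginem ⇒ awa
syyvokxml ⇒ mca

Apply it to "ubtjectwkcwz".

pskk

In each case the input is transformed by: keep one character in every 3, starting at position 2 (positions 2nd, 5th, 8th, ...), then shift every letter 12 places backward in the alphabet (wrapping around).
Starting from "ubtjectwkcwz": after the first operation, "beww"; after the second, "pskk".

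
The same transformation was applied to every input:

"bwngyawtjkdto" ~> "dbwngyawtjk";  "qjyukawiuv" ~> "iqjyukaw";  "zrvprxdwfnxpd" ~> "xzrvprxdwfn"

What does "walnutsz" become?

The rule is to delete the last 2 characters, then move the last character to the front.
For "walnutsz", step one produces "walnut"; step two turns that into "twalnu".

twalnu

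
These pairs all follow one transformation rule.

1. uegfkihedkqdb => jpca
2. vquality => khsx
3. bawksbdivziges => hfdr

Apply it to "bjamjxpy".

iwox

Rule — shift every letter 1 place backward in the alphabet (wrapping around), then keep only the last 4 characters.
Working it through for "bjamjxpy": intermediate "aizliwox", final "iwox".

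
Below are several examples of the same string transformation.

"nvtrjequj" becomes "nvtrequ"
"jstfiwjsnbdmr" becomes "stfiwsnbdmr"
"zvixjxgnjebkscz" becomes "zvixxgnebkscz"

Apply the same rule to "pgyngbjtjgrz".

pgyngbtgrz

Rule — remove every "j".
So "pgyngbjtjgrz" becomes "pgyngbtgrz".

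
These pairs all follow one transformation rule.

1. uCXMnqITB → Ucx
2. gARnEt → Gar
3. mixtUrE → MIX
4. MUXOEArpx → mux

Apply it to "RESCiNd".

res

Rule — flip the case of every letter, then keep only the first 3 characters.
"RESCiNd" → "rescInD" → "res".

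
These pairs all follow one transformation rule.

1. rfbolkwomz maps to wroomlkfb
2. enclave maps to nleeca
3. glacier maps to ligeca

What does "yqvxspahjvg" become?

The pattern: sort the characters into reverse alphabetical order, then delete the first character.
Starting from "yqvxspahjvg": after the first operation, "yxvvsqpjhga"; after the second, "xvvsqpjhga".

xvvsqpjhga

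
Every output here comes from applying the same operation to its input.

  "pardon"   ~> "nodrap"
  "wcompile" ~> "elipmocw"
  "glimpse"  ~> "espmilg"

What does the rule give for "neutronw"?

wnortuen

The pattern: reverse the string.
For "neutronw" the result is "wnortuen".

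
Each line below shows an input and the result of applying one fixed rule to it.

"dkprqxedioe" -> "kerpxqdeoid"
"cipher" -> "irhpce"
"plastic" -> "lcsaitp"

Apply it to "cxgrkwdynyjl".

The rule is to swap the first and last characters, then swap each adjacent pair of characters (1↔2, 3↔4, ...).
"cxgrkwdynyjl" → "lxgrkwdynyjc" → "xlrgwkydyncj".

xlrgwkydyncj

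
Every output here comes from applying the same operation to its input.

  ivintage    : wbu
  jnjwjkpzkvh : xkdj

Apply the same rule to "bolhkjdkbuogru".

The rule is to keep one character in every 3, starting at position 1 (positions 1st, 4th, 7th, ...), then shift every letter 12 places backward in the alphabet (wrapping around).
Working it through for "bolhkjdkbuogru": intermediate "bhdur", final "pvrif".

pvrif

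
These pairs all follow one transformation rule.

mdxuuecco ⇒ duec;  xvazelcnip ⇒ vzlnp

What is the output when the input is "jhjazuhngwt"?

Each output is the input with this applied: keep every other character starting from the second (positions 2nd, 4th, 6th, ...).
Doing the same to "jhjazuhngwt": "haunw".

haunw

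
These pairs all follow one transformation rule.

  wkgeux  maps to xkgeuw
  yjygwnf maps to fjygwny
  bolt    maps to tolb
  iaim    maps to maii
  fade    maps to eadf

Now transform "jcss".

scsj

The rule is to swap the first and last characters.
On "jcss" that produces "scsj".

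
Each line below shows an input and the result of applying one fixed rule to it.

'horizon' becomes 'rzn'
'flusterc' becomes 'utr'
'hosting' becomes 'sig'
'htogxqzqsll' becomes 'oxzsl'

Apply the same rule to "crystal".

ytl

What's happening: delete the first 2 characters, then keep every other character starting from the first (positions 1st, 3rd, 5th, ...).
So "crystal" becomes "ytl".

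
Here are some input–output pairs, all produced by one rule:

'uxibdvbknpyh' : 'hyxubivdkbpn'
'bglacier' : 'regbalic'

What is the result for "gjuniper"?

What's happening: move the last 2 characters to the front (rotate right by 2), then swap each adjacent pair of characters (1↔2, 3↔4, ...).
For "gjuniper", step one produces "ergjunip"; step two turns that into "rejgnupi".

rejgnupi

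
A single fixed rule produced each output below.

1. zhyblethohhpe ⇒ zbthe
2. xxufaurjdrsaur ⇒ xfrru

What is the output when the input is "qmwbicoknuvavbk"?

What's happening: keep one character in every 3, starting at position 1 (positions 1st, 4th, 7th, ...).
"qmwbicoknuvavbk" → "qbouv".

qbouv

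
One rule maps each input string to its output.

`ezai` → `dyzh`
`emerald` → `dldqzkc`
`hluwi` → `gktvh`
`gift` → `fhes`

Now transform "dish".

chrg

The pattern: shift every letter 1 place backward in the alphabet (wrapping around).
Applying that to "dish" gives "chrg".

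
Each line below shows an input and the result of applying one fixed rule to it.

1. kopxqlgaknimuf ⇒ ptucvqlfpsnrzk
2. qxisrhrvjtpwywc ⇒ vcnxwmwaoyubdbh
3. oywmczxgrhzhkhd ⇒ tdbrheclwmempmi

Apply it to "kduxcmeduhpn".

pizchrjizmus

The rule is to shift every letter 5 places forward in the alphabet (wrapping around).
For "kduxcmeduhpn" the result is "pizchrjizmus".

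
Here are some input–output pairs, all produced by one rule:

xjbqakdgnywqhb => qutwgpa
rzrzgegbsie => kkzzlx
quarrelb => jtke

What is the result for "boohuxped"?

What's happening: shift every letter 7 places backward in the alphabet (wrapping around), then keep every other character starting from the first (positions 1st, 3rd, 5th, ...).
Doing the same to "boohuxped": "uhniw".
(Check on "rzrzgegbsie": → "kskszxzulbx" → "kkzzlx" ✓)

uhniw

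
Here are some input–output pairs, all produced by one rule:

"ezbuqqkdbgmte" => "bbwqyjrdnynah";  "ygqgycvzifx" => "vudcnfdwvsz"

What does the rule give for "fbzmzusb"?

What's happening: shift every letter 3 places backward in the alphabet (wrapping around), then take characters alternately from the front and the back (1st, last, 2nd, 2nd-last, ...).
For "fbzmzusb", step one produces "cywjwrpy"; step two turns that into "cyypwrjw".

cyypwrjw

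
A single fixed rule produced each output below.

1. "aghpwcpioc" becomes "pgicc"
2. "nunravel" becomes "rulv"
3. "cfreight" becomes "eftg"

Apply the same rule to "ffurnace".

Rule — keep every other character starting from the second (positions 2nd, 4th, 6th, ...), then swap each adjacent pair of characters (1↔2, 3↔4, ...).
Applying both steps to "ffurnace": "frae", then "rfea".

rfea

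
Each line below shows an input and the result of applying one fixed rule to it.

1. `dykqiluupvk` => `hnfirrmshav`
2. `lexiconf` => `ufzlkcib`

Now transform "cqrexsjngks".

Each output is the input with this applied: shift every letter 3 places backward in the alphabet (wrapping around), then move the first 2 characters to the end (rotate left by 2).
Working it through for "cqrexsjngks": intermediate "znobupgkdhp", final "obupgkdhpzn".

obupgkdhpzn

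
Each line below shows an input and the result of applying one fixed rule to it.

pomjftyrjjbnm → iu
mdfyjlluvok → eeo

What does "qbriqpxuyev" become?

uio

Looking at the pairs, the operation is to shift every letter 7 places backward in the alphabet (wrapping around), then keep only the vowels.
Working it through for "qbriqpxuyev": intermediate "jukbjiqnrxo", final "uio".
(Check on "pomjftyrjjbnm": → "ihfcymrkccugf" → "iu" ✓)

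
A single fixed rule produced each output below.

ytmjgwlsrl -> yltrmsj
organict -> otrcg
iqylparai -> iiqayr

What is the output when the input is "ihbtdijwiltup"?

iphubttldi

The pattern: take characters alternately from the front and the back (1st, last, 2nd, 2nd-last, ...), then delete the last 3 characters.
Applying both steps to "ihbtdijwiltup": "iphubttldiiwj", then "iphubttldi".
(Check on "iqylparai": → "iiqayrlap" → "iiqayr" ✓)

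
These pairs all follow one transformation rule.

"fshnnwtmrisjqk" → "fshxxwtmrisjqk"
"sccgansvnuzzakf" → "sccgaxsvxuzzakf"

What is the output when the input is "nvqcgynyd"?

In each case the input is transformed by: replace every "n" with "x".
Doing the same to "nvqcgynyd": "xvqcgyxyd".

xvqcgyxyd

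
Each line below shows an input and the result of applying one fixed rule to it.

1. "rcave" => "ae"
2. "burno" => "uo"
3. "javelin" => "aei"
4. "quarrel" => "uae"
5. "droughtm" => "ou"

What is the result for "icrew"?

ie

What's happening: keep only the vowels.
"icrew" → "ie".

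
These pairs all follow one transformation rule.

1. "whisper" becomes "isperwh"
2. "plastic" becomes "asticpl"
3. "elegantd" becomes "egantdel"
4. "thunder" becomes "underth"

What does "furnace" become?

Looking at the pairs, the operation is to move the first 2 characters to the end (rotate left by 2).
Doing the same to "furnace": "rnacefu".

rnacefu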